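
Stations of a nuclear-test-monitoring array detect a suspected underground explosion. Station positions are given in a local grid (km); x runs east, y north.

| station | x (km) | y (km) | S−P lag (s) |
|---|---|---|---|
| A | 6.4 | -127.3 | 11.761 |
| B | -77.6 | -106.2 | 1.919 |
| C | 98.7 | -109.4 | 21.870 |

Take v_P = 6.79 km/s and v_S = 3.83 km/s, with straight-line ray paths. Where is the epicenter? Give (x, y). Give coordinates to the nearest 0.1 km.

x ≈ -93.2 km, y ≈ -99.8 km

Distance from S−P lag: d = Δt · v_P v_S / (v_P − v_S) = Δt · (6.79·3.83)/(6.79−3.83) ≈ 8.7857·Δt.
So d_A = 103.33, d_B = 16.86, d_C = 192.14 km.
Circle about each station: (x − 6.4)² + (y + 127.3)² = 103.33²; (x + 77.6)² + (y + 106.2)² = 16.86²; (x − 98.7)² + (y + 109.4)² = 192.14².
Subtracting pairs of circle equations eliminates x²+y² and gives linear equations (the radical axes):
-168.0 x + 42.2 y = 11446.78
184.6 x + 35.8 y = -20776.89
Solving the 2×2 system: x ≈ -93.2, y ≈ -99.8 km.
Check against A (with the unrounded x, y): √((x − 6.4)²+(y + 127.3)²) = 103.33 ≈ 103.33 km. ✓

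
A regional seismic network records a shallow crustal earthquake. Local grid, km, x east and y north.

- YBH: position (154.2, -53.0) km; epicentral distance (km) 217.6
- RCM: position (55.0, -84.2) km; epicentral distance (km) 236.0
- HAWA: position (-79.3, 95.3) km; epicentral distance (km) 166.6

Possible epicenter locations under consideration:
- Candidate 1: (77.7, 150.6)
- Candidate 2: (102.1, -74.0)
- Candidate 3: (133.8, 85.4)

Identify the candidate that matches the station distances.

For each candidate, compare |candidate − station| to the reported distance:
Candidate 1: residuals YBH 0.1, RCM 0.1, HAWA 0.1 → max 0.1 km
Candidate 2: residuals YBH 161.4, RCM 187.8, HAWA 81.5 → max 187.8 km
Candidate 3: residuals YBH 77.7, RCM 49.0, HAWA 46.7 → max 77.7 km
Only Candidate 1 has all residuals ≈ 0.

Candidate 1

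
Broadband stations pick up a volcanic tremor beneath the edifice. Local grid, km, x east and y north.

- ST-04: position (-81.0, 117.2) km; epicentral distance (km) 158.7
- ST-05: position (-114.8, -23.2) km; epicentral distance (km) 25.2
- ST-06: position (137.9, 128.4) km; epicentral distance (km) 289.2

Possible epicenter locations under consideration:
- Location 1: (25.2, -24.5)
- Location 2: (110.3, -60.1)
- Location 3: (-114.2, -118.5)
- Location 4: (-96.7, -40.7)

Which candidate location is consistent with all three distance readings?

For each candidate, compare |candidate − station| to the reported distance:
Location 1: residuals ST-04 18.4, ST-05 114.8, ST-06 99.3 → max 114.8 km
Location 2: residuals ST-04 102.1, ST-05 202.9, ST-06 98.7 → max 202.9 km
Location 3: residuals ST-04 79.3, ST-05 70.1, ST-06 63.7 → max 79.3 km
Location 4: residuals ST-04 0.0, ST-05 0.0, ST-06 0.0 → max 0.0 km
Only Location 4 has all residuals ≈ 0.

Location 4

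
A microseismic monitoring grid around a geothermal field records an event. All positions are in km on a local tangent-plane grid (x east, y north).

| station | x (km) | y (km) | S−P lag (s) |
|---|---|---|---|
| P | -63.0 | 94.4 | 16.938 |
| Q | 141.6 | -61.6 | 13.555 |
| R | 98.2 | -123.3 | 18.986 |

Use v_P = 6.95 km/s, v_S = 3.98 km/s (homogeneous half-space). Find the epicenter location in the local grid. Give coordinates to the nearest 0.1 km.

x ≈ 89.3 km, y ≈ 53.3 km

Distance from S−P lag: d = Δt · v_P v_S / (v_P − v_S) = Δt · (6.95·3.98)/(6.95−3.98) ≈ 9.3135·Δt.
So d_P = 157.75, d_Q = 126.24, d_R = 176.83 km.
Circle about each station: (x + 63.0)² + (y − 94.4)² = 157.75²; (x − 141.6)² + (y + 61.6)² = 126.24²; (x − 98.2)² + (y + 123.3)² = 176.83².
Subtracting the P equation from the Q and R equations removes the quadratic terms:
409.2 x − 312.0 y = 19913.28
322.4 x − 435.4 y = 5581.98
Solving the 2×2 system: x ≈ 89.3, y ≈ 53.3 km.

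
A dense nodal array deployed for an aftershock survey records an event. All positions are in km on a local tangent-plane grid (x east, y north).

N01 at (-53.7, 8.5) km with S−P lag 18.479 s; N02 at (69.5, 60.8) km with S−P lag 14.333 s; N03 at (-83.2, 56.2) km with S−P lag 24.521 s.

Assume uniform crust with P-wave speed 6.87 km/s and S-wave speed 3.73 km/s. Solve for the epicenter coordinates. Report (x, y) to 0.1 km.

Distance from S−P lag: d = Δt · v_P v_S / (v_P − v_S) = Δt · (6.87·3.73)/(6.87−3.73) ≈ 8.1609·Δt.
So d_N01 = 150.80, d_N02 = 116.97, d_N03 = 200.11 km.
Circle about each station: (x + 53.7)² + (y − 8.5)² = 150.80²; (x − 69.5)² + (y − 60.8)² = 116.97²; (x + 83.2)² + (y − 56.2)² = 200.11².
Subtracting the N01 equation from the N02 and N03 equations removes the quadratic terms:
246.4 x + 104.6 y = 14629.61
-59.0 x + 95.4 y = -10178.63
Solving the 2×2 system: x ≈ 82.9, y ≈ -55.4 km.

82.9 km east, -55.4 km north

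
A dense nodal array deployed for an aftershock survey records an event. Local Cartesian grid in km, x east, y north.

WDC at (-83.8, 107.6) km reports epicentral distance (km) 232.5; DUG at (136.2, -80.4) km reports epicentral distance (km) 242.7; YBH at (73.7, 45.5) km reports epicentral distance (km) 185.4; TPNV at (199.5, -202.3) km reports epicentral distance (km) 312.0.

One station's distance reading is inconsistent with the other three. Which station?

Solve using three stations at a time. Using WDC, DUG, TPNV (subtract circle equations pairwise → linear system) gives (x, y) ≈ (-102.4, -124.0).
Distances from that point to each station vs reported:
  WDC: calculated 232.4 vs reported 232.5 → residual 0.1 km
  DUG: calculated 242.6 vs reported 242.7 → residual 0.1 km
  YBH: calculated 244.5 vs reported 185.4 → residual 59.1 km
  TPNV: calculated 311.9 vs reported 312.0 → residual 0.1 km
WDC, DUG, TPNV are mutually consistent (residuals ≈ 0); YBH is off by 59.1 km.

YBH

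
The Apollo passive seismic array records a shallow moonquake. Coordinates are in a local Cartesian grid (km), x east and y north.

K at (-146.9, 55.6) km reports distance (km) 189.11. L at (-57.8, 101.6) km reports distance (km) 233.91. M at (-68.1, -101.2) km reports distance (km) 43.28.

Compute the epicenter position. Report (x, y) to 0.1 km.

-102.0 km east, -128.1 km north

Circle about each station: (x + 146.9)² + (y − 55.6)² = 189.11²; (x + 57.8)² + (y − 101.6)² = 233.91²; (x + 68.1)² + (y + 101.2)² = 43.28².
Subtracting the K equation from the L and M equations removes the quadratic terms:
178.2 x + 92.0 y = -29958.87
157.6 x − 313.6 y = 24097.51
Solving the 2×2 system: x ≈ -102.0, y ≈ -128.1 km.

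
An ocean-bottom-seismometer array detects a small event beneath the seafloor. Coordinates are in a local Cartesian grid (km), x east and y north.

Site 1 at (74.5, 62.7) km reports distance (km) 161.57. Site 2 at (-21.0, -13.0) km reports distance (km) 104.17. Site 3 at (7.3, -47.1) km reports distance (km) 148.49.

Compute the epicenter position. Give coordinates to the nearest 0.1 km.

x ≈ -87.0 km, y ≈ 67.6 km

Circle about each station: (x − 74.5)² + (y − 62.7)² = 161.57²; (x + 21.0)² + (y + 13.0)² = 104.17²; (x − 7.3)² + (y + 47.1)² = 148.49².
Subtracting the Site 1 equation from the Site 2 and Site 3 equations removes the quadratic terms:
-191.0 x − 151.4 y = 6381.94
-134.4 x − 219.6 y = -3154.26
Solving the 2×2 system: x ≈ -87.0, y ≈ 67.6 km.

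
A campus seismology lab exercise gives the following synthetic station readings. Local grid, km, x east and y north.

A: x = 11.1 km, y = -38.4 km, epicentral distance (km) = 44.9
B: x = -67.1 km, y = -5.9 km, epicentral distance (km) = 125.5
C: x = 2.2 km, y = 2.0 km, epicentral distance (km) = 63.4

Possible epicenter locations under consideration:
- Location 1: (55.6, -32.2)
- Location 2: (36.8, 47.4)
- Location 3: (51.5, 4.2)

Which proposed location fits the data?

For each candidate, compare |candidate − station| to the reported distance:
Location 1: residuals A 0.0, B 0.0, C 0.0 → max 0.0 km
Location 2: residuals A 44.7, B 8.7, C 6.3 → max 44.7 km
Location 3: residuals A 13.8, B 6.5, C 14.1 → max 14.1 km
Only Location 1 has all residuals ≈ 0.

Location 1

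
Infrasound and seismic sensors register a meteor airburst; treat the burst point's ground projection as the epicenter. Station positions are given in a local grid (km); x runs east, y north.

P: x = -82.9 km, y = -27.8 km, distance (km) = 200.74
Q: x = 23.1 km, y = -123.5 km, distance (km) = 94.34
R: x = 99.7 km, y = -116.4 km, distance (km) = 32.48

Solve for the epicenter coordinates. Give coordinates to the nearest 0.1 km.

x ≈ 109.4 km, y ≈ -85.4 km

Circle about each station: (x + 82.9)² + (y + 27.8)² = 200.74²; (x − 23.1)² + (y + 123.5)² = 94.34²; (x − 99.7)² + (y + 116.4)² = 32.48².
Subtracting the P equation from the Q and R equations removes the quadratic terms:
212.0 x − 191.4 y = 39537.12
365.2 x − 177.2 y = 55085.40
Solving the 2×2 system: x ≈ 109.4, y ≈ -85.4 km.
Check against P (with the unrounded x, y): √((x + 82.9)²+(y + 27.8)²) = 200.74 ≈ 200.74 km. ✓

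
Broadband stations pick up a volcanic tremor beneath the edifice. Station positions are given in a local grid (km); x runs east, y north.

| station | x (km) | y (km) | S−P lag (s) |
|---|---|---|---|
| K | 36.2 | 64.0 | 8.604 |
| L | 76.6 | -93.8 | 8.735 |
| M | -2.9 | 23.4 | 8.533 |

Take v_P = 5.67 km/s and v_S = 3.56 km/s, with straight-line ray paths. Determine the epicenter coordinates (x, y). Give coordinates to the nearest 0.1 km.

71.4 km east, -10.4 km north

Distance from S−P lag: d = Δt · v_P v_S / (v_P − v_S) = Δt · (5.67·3.56)/(5.67−3.56) ≈ 9.5664·Δt.
So d_K = 82.31, d_L = 83.56, d_M = 81.63 km.
Circle about each station: (x − 36.2)² + (y − 64.0)² = 82.31²; (x − 76.6)² + (y + 93.8)² = 83.56²; (x + 2.9)² + (y − 23.4)² = 81.63².
Subtracting pairs of circle equations eliminates x²+y² and gives linear equations (the radical axes):
80.8 x − 315.6 y = 9052.22
-78.2 x − 81.2 y = -4738.99
Solving the 2×2 system: x ≈ 71.4, y ≈ -10.4 km.
Check against K (with the unrounded x, y): √((x − 36.2)²+(y − 64.0)²) = 82.31 ≈ 82.31 km. ✓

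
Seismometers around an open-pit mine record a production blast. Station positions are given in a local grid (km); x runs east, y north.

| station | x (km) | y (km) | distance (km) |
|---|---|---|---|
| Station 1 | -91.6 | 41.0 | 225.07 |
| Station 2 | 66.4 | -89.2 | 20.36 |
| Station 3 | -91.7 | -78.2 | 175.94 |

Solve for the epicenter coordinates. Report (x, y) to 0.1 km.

Circle about each station: (x + 91.6)² + (y − 41.0)² = 225.07²; (x − 66.4)² + (y + 89.2)² = 20.36²; (x + 91.7)² + (y + 78.2)² = 175.94².
Subtracting the Station 1 equation from the Station 2 and Station 3 equations removes the quadratic terms:
316.0 x − 260.4 y = 52536.02
-0.2 x − 238.4 y = 24154.19
Solving the 2×2 system: x ≈ 82.7, y ≈ -101.4 km.

x ≈ 82.7 km, y ≈ -101.4 km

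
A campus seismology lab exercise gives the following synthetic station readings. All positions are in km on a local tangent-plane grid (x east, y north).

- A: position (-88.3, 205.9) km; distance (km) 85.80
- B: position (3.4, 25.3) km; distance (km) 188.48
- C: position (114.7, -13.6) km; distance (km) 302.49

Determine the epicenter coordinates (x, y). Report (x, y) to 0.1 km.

Circle about each station: (x + 88.3)² + (y − 205.9)² = 85.80²; (x − 3.4)² + (y − 25.3)² = 188.48²; (x − 114.7)² + (y + 13.6)² = 302.49².
Subtracting the A equation from the B and C equations removes the quadratic terms:
183.4 x − 361.2 y = -77703.12
406.0 x − 439.0 y = -120989.21
Solving the 2×2 system: x ≈ -145.0, y ≈ 141.5 km.

(-145.0, 141.5)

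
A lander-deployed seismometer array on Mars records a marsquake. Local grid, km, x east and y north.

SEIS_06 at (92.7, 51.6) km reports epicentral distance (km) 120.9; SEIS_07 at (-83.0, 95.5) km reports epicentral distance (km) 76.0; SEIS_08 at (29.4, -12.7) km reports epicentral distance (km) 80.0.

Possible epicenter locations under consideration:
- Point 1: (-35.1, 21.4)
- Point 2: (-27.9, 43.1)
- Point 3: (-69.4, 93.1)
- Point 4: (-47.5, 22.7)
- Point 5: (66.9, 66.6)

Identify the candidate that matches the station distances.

Point 2

For each candidate, compare |candidate − station| to the reported distance:
Point 1: residuals SEIS_06 10.4, SEIS_07 12.2, SEIS_08 7.0 → max 12.2 km
Point 2: residuals SEIS_06 0.0, SEIS_07 0.0, SEIS_08 0.0 → max 0.0 km
Point 3: residuals SEIS_06 46.4, SEIS_07 62.2, SEIS_08 64.8 → max 64.8 km
Point 4: residuals SEIS_06 22.2, SEIS_07 5.0, SEIS_08 4.7 → max 22.2 km
Point 5: residuals SEIS_06 91.1, SEIS_07 76.7, SEIS_08 7.7 → max 91.1 km
Only Point 2 has all residuals ≈ 0.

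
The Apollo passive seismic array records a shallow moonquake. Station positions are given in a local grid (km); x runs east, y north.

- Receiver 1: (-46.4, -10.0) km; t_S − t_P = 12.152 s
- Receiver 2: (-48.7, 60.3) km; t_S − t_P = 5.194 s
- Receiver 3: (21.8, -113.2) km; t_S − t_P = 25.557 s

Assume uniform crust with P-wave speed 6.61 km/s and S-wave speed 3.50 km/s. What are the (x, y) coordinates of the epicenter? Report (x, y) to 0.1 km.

(-12.5, 73.8)

Distance from S−P lag: d = Δt · v_P v_S / (v_P − v_S) = Δt · (6.61·3.50)/(6.61−3.50) ≈ 7.4389·Δt.
So d_Receiver 1 = 90.40, d_Receiver 2 = 38.64, d_Receiver 3 = 190.12 km.
Circle about each station: (x + 46.4)² + (y + 10.0)² = 90.40²; (x + 48.7)² + (y − 60.3)² = 38.64²; (x − 21.8)² + (y + 113.2)² = 190.12².
Subtracting pairs of circle equations eliminates x²+y² and gives linear equations (the radical axes):
-4.6 x + 140.6 y = 10433.93
136.4 x − 206.4 y = -16936.93
Solving the 2×2 system: x ≈ -12.5, y ≈ 73.8 km.
Check against Receiver 1 (with the unrounded x, y): √((x + 46.4)²+(y + 10.0)²) = 90.40 ≈ 90.40 km. ✓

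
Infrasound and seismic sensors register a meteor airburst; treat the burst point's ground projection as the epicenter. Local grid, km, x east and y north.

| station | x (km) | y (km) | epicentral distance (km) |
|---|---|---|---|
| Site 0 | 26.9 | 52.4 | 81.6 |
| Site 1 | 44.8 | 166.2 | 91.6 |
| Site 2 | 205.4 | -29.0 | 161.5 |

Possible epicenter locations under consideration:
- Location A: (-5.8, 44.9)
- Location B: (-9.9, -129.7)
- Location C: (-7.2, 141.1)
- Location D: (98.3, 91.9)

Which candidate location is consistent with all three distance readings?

For each candidate, compare |candidate − station| to the reported distance:
Location A: residuals Site 0 48.1, Site 1 39.8, Site 2 62.3 → max 62.3 km
Location B: residuals Site 0 104.2, Site 1 209.3, Site 2 76.2 → max 209.3 km
Location C: residuals Site 0 13.4, Site 1 33.9, Site 2 110.8 → max 110.8 km
Location D: residuals Site 0 0.0, Site 1 0.0, Site 2 0.0 → max 0.0 km
Only Location D has all residuals ≈ 0.

Location D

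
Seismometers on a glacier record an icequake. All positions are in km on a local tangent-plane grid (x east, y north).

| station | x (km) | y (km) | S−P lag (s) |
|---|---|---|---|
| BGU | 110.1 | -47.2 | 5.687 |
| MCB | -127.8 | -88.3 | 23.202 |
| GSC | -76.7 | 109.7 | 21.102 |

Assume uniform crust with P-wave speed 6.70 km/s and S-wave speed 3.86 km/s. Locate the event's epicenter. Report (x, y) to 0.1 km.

Distance from S−P lag: d = Δt · v_P v_S / (v_P − v_S) = Δt · (6.70·3.86)/(6.70−3.86) ≈ 9.1063·Δt.
So d_BGU = 51.79, d_MCB = 211.29, d_GSC = 192.16 km.
Circle about each station: (x − 110.1)² + (y + 47.2)² = 51.79²; (x + 127.8)² + (y + 88.3)² = 211.29²; (x + 76.7)² + (y − 109.7)² = 192.16².
Subtracting the BGU equation from the MCB and GSC equations removes the quadratic terms:
-475.8 x − 82.2 y = -32181.38
-373.6 x + 313.8 y = -30676.13
Solving the 2×2 system: x ≈ 70.1, y ≈ -14.3 km.

x ≈ 70.1 km, y ≈ -14.3 km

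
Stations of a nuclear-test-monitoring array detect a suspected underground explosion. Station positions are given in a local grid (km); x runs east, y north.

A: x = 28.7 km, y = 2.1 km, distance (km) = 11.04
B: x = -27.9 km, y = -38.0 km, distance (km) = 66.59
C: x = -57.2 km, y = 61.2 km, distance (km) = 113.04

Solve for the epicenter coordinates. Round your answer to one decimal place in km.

x ≈ 31.8 km, y ≈ -8.5 km

Circle about each station: (x − 28.7)² + (y − 2.1)² = 11.04²; (x + 27.9)² + (y + 38.0)² = 66.59²; (x + 57.2)² + (y − 61.2)² = 113.04².
Subtracting pairs of circle equations eliminates x²+y² and gives linear equations (the radical axes):
-113.2 x − 80.2 y = -2918.04
-171.8 x + 118.2 y = -6466.98
Solving the 2×2 system: x ≈ 31.8, y ≈ -8.5 km.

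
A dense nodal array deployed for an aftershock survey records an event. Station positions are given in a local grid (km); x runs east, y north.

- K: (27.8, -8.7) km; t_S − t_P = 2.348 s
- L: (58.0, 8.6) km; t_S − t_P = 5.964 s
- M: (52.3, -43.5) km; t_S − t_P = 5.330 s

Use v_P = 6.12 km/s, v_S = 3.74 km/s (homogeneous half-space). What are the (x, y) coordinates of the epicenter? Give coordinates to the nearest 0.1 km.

(7.5, -18.6)

Distance from S−P lag: d = Δt · v_P v_S / (v_P − v_S) = Δt · (6.12·3.74)/(6.12−3.74) ≈ 9.6171·Δt.
So d_K = 22.58, d_L = 57.36, d_M = 51.26 km.
Circle about each station: (x − 27.8)² + (y + 8.7)² = 22.58²; (x − 58.0)² + (y − 8.6)² = 57.36²; (x − 52.3)² + (y + 43.5)² = 51.26².
Subtracting pairs of circle equations eliminates x²+y² and gives linear equations (the radical axes):
60.4 x + 34.6 y = -190.88
49.0 x − 69.6 y = 1661.28
Solving the 2×2 system: x ≈ 7.5, y ≈ -18.6 km.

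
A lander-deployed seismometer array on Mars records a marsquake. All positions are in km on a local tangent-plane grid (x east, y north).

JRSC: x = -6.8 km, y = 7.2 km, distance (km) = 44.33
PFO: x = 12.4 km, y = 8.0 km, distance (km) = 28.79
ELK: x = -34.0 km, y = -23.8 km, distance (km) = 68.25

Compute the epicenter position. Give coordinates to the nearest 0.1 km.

x ≈ 33.2 km, y ≈ -11.9 km

Circle about each station: (x + 6.8)² + (y − 7.2)² = 44.33²; (x − 12.4)² + (y − 8.0)² = 28.79²; (x + 34.0)² + (y + 23.8)² = 68.25².
Subtracting the JRSC equation from the PFO and ELK equations removes the quadratic terms:
38.4 x + 1.6 y = 1255.96
-54.4 x − 62.0 y = -1068.55
Solving the 2×2 system: x ≈ 33.2, y ≈ -11.9 km.
Check against JRSC (with the unrounded x, y): √((x + 6.8)²+(y − 7.2)²) = 44.33 ≈ 44.33 km. ✓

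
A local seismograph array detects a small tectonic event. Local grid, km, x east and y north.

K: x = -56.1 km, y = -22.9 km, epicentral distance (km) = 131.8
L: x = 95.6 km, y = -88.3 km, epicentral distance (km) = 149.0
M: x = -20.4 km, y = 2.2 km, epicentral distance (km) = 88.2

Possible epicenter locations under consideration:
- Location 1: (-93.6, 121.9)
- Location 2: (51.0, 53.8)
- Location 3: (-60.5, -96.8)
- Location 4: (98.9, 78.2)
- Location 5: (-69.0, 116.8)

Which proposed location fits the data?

For each candidate, compare |candidate − station| to the reported distance:
Location 1: residuals K 17.8, L 133.8, M 52.1 → max 133.8 km
Location 2: residuals K 0.1, L 0.1, M 0.1 → max 0.1 km
Location 3: residuals K 57.8, L 7.3, M 18.6 → max 57.8 km
Location 4: residuals K 53.3, L 17.5, M 53.3 → max 53.3 km
Location 5: residuals K 8.5, L 114.0, M 36.3 → max 114.0 km
Only Location 2 has all residuals ≈ 0.

Location 2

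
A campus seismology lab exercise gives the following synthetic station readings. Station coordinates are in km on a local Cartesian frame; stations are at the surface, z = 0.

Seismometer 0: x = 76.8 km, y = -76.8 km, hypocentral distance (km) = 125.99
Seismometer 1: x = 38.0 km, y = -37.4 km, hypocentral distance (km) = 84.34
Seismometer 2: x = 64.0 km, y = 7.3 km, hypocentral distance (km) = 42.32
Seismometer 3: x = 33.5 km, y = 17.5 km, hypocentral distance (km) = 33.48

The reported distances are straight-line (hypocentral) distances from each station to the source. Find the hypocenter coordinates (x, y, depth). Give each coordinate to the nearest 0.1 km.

Each station gives a sphere (x−x_i)² + (y−y_i)² + z² = d_i² (stations at z=0).
Subtracting the Seismometer 0 sphere from Seismometer 1 and Seismometer 2: z² cancels, leaving linear equations in x and y:
-77.6 x + 78.8 y = -193.48
-25.6 x + 168.2 y = 6435.31
Solving: x ≈ 48.903, y ≈ 45.703 km (keep extra digits for the depth step; rounded: 48.9, 45.7).
Then from the Seismometer 0 sphere: z² = 125.99² − (x − 76.8)² − (y + 76.8)² with x = 48.903, y = 45.703, so z ≈ 9.394 ≈ 9.4 km.
Check against Seismometer 3 (with the unrounded solution): distance 33.48 ≈ 33.48 km. ✓

(48.9, 45.7, 9.4)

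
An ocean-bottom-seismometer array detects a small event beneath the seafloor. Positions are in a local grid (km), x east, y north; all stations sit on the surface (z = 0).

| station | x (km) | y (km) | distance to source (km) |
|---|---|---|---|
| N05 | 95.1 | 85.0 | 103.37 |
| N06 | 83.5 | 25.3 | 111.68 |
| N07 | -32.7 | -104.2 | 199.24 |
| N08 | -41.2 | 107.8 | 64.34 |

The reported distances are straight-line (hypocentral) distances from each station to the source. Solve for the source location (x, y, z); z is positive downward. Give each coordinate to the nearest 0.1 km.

Each station gives a sphere (x−x_i)² + (y−y_i)² + z² = d_i² (stations at z=0).
Subtracting the N05 sphere from N06 and N07: z² cancels, leaving linear equations in x and y:
-23.2 x − 119.4 y = -10443.74
-255.6 x − 378.4 y = -33353.30
Solving: x ≈ 1.402, y ≈ 87.196 km (keep extra digits for the depth step; rounded: 1.4, 87.2).
Then from the N05 sphere: z² = 103.37² − (x − 95.1)² − (y − 85.0)² with x = 1.402, y = 87.196, so z ≈ 43.603 ≈ 43.6 km.

(1.4, 87.2, 43.6)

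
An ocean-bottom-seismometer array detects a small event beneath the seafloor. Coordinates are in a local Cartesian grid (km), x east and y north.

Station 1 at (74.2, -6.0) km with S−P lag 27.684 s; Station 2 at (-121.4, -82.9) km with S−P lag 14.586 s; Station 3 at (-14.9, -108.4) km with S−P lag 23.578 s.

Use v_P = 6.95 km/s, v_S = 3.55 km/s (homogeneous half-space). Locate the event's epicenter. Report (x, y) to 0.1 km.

Distance from S−P lag: d = Δt · v_P v_S / (v_P − v_S) = Δt · (6.95·3.55)/(6.95−3.55) ≈ 7.2566·Δt.
So d_Station 1 = 200.89, d_Station 2 = 105.85, d_Station 3 = 171.10 km.
Circle about each station: (x − 74.2)² + (y + 6.0)² = 200.89²; (x + 121.4)² + (y + 82.9)² = 105.85²; (x + 14.9)² + (y + 108.4)² = 171.10².
Subtracting pairs of circle equations eliminates x²+y² and gives linear equations (the radical axes):
-391.2 x − 153.8 y = 45221.30
-178.2 x − 204.8 y = 17512.51
Solving the 2×2 system: x ≈ -124.6, y ≈ 22.9 km.
Check against Station 1 (with the unrounded x, y): √((x − 74.2)²+(y + 6.0)²) = 200.89 ≈ 200.89 km. ✓

(-124.6, 22.9)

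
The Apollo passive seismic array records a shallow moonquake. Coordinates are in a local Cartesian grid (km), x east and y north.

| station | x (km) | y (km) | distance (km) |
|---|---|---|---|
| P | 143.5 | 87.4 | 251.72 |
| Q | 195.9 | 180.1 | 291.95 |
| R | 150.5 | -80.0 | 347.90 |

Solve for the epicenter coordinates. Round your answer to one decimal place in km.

Circle about each station: (x − 143.5)² + (y − 87.4)² = 251.72²; (x − 195.9)² + (y − 180.1)² = 291.95²; (x − 150.5)² + (y + 80.0)² = 347.90².
Subtracting pairs of circle equations eliminates x²+y² and gives linear equations (the radical axes):
104.8 x + 185.4 y = 20709.97
14.0 x − 334.8 y = -56852.21
Solving the 2×2 system: x ≈ -95.7, y ≈ 165.8 km.

(-95.7, 165.8)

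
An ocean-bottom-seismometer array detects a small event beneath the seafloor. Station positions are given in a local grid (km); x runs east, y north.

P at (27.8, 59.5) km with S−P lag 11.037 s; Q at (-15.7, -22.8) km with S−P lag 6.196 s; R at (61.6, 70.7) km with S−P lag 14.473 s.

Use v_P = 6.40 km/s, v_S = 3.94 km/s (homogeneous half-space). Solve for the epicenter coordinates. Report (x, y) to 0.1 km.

(-72.1, 6.4)

Distance from S−P lag: d = Δt · v_P v_S / (v_P − v_S) = Δt · (6.40·3.94)/(6.40−3.94) ≈ 10.2504·Δt.
So d_P = 113.13, d_Q = 63.51, d_R = 148.35 km.
Circle about each station: (x − 27.8)² + (y − 59.5)² = 113.13²; (x + 15.7)² + (y + 22.8)² = 63.51²; (x − 61.6)² + (y − 70.7)² = 148.35².
Subtracting pairs of circle equations eliminates x²+y² and gives linear equations (the radical axes):
-87.0 x − 164.6 y = 5218.12
67.6 x + 22.4 y = -4729.37
Solving the 2×2 system: x ≈ -72.1, y ≈ 6.4 km.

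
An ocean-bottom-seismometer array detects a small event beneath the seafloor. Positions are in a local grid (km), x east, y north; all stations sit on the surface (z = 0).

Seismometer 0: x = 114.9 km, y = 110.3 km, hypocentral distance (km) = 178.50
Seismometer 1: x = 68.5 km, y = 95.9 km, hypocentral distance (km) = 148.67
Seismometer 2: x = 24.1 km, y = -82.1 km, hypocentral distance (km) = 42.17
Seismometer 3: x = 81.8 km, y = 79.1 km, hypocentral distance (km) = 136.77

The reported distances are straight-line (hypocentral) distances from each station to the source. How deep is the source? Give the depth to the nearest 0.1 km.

Each station gives a sphere (x−x_i)² + (y−y_i)² + z² = d_i² (stations at z=0).
Subtracting the Seismometer 0 sphere from Seismometer 1 and Seismometer 2: z² cancels, leaving linear equations in x and y:
-92.8 x − 28.8 y = -1719.56
-181.6 x − 384.8 y = 12037.06
Solving: x ≈ 33.083, y ≈ -46.894 km (keep extra digits for the depth step; rounded: 33.1, -46.9).
Then from the Seismometer 0 sphere: z² = 178.50² − (x − 114.9)² − (y − 110.3)² with x = 33.083, y = -46.894, so z ≈ 21.407 ≈ 21.4 km.

depth ≈ 21.4 km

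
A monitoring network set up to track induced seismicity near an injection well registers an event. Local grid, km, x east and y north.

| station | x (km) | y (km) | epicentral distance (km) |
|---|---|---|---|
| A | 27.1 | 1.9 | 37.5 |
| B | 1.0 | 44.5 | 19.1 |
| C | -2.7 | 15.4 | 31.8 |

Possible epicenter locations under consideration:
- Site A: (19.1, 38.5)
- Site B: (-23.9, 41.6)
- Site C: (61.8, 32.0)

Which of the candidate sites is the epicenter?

For each candidate, compare |candidate − station| to the reported distance:
Site A: residuals A 0.0, B 0.0, C 0.0 → max 0.0 km
Site B: residuals A 27.1, B 6.0, C 1.9 → max 27.1 km
Site C: residuals A 8.4, B 43.0, C 34.8 → max 43.0 km
Only Site A has all residuals ≈ 0.

Site A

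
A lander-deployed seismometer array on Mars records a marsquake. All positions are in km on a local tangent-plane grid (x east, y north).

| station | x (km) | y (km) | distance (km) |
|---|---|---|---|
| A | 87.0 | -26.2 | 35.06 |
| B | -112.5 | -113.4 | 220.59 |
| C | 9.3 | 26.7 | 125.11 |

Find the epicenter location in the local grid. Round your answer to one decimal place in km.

Circle about each station: (x − 87.0)² + (y + 26.2)² = 35.06²; (x + 112.5)² + (y + 113.4)² = 220.59²; (x − 9.3)² + (y − 26.7)² = 125.11².
Subtracting pairs of circle equations eliminates x²+y² and gives linear equations (the radical axes):
-399.0 x − 174.4 y = -30170.37
-155.4 x + 105.8 y = -21879.37
Solving the 2×2 system: x ≈ 101.1, y ≈ -58.3 km.

101.1 km east, -58.3 km north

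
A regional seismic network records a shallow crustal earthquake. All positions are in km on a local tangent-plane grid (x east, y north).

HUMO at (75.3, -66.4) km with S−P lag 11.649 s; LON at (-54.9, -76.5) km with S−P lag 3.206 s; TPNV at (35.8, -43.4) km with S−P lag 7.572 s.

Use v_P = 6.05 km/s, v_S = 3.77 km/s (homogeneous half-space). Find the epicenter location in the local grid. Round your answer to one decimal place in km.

Distance from S−P lag: d = Δt · v_P v_S / (v_P − v_S) = Δt · (6.05·3.77)/(6.05−3.77) ≈ 10.0037·Δt.
So d_HUMO = 116.53, d_LON = 32.07, d_TPNV = 75.75 km.
Circle about each station: (x − 75.3)² + (y + 66.4)² = 116.53²; (x + 54.9)² + (y + 76.5)² = 32.07²; (x − 35.8)² + (y + 43.4)² = 75.75².
Subtracting the HUMO equation from the LON and TPNV equations removes the quadratic terms:
-260.4 x − 20.2 y = 11337.97
-79.0 x + 46.0 y = 927.33
Solving the 2×2 system: x ≈ -39.8, y ≈ -48.2 km.
Check against HUMO (with the unrounded x, y): √((x − 75.3)²+(y + 66.4)²) = 116.53 ≈ 116.53 km. ✓

-39.8 km east, -48.2 km north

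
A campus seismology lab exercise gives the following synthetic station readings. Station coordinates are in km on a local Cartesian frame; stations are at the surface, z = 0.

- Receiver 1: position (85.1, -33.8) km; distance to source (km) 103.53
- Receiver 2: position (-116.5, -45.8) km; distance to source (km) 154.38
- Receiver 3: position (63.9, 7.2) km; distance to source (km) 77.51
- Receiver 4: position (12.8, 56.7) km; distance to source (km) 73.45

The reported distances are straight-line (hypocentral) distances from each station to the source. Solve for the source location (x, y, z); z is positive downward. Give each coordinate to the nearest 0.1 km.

Each station gives a sphere (x−x_i)² + (y−y_i)² + z² = d_i² (stations at z=0).
Subtracting the Receiver 1 sphere from Receiver 2 and Receiver 3: z² cancels, leaving linear equations in x and y:
-403.2 x − 24.0 y = -5829.28
-42.4 x + 82.0 y = 461.26
Solving: x ≈ 13.701, y ≈ 12.710 km (keep extra digits for the depth step; rounded: 13.7, 12.7).
Then from the Receiver 1 sphere: z² = 103.53² − (x − 85.1)² − (y + 33.8)² with x = 13.701, y = 12.710, so z ≈ 58.800 ≈ 58.8 km.

(13.7, 12.7, 58.8)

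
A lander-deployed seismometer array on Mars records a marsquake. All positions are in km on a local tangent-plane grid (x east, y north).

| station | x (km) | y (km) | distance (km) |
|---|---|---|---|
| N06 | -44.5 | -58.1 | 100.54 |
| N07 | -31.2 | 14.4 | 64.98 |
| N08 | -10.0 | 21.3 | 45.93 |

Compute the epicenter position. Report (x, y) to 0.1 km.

33.2 km east, 5.7 km north

Circle about each station: (x + 44.5)² + (y + 58.1)² = 100.54²; (x + 31.2)² + (y − 14.4)² = 64.98²; (x + 10.0)² + (y − 21.3)² = 45.93².
Subtracting the N06 equation from the N07 and N08 equations removes the quadratic terms:
26.6 x + 145.0 y = 1710.83
69.0 x + 158.8 y = 3196.56
Solving the 2×2 system: x ≈ 33.2, y ≈ 5.7 km.
Check against N06 (with the unrounded x, y): √((x + 44.5)²+(y + 58.1)²) = 100.53 ≈ 100.54 km. ✓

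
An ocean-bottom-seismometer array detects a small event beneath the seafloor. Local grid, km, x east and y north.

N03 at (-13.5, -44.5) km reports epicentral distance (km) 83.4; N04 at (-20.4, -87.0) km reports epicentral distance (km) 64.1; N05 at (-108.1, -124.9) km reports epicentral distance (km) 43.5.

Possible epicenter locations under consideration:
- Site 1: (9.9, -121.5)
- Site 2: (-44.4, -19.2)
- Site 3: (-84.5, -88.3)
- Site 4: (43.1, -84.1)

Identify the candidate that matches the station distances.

For each candidate, compare |candidate − station| to the reported distance:
Site 1: residuals N03 2.9, N04 18.2, N05 74.5 → max 74.5 km
Site 2: residuals N03 43.5, N04 7.8, N05 79.9 → max 79.9 km
Site 3: residuals N03 0.0, N04 0.0, N05 0.0 → max 0.0 km
Site 4: residuals N03 14.3, N04 0.5, N05 113.1 → max 113.1 km
Only Site 3 has all residuals ≈ 0.

Site 3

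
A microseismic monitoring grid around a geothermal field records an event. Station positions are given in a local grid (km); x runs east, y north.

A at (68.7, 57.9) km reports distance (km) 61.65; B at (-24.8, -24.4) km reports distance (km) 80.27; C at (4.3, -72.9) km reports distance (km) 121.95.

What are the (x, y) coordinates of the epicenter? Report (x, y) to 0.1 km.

(7.7, 49.0)

Circle about each station: (x − 68.7)² + (y − 57.9)² = 61.65²; (x + 24.8)² + (y + 24.4)² = 80.27²; (x − 4.3)² + (y + 72.9)² = 121.95².
Subtracting the A equation from the B and C equations removes the quadratic terms:
-187.0 x − 164.6 y = -9504.25
-128.8 x − 261.6 y = -13810.28
Solving the 2×2 system: x ≈ 7.7, y ≈ 49.0 km.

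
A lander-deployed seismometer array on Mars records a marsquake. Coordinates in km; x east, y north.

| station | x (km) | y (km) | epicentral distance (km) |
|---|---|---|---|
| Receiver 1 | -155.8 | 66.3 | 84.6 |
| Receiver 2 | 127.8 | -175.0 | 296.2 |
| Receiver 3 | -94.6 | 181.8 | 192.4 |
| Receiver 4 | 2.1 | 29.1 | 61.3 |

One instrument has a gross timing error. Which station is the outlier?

Solve using three stations at a time. Using Receiver 1, Receiver 2, Receiver 3 (subtract circle equations pairwise → linear system) gives (x, y) ≈ (-117.7, -9.2).
Distances from that point to each station vs reported:
  Receiver 1: calculated 84.6 vs reported 84.6 → residual 0.0 km
  Receiver 2: calculated 296.2 vs reported 296.2 → residual 0.0 km
  Receiver 3: calculated 192.4 vs reported 192.4 → residual 0.0 km
  Receiver 4: calculated 125.7 vs reported 61.3 → residual 64.4 km
Receiver 1, Receiver 2, Receiver 3 are mutually consistent (residuals ≈ 0); Receiver 4 is off by 64.4 km.

Receiver 4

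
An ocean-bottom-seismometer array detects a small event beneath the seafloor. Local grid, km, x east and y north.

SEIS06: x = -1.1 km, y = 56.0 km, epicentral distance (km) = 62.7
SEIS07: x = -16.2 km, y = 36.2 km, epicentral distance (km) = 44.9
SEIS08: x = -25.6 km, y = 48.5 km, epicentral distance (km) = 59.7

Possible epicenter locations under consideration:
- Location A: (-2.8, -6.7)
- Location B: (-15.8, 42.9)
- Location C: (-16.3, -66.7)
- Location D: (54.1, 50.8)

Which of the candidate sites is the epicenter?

Location A

For each candidate, compare |candidate − station| to the reported distance:
Location A: residuals SEIS06 0.0, SEIS07 0.0, SEIS08 0.0 → max 0.0 km
Location B: residuals SEIS06 43.0, SEIS07 38.2, SEIS08 48.4 → max 48.4 km
Location C: residuals SEIS06 60.9, SEIS07 58.0, SEIS08 55.9 → max 60.9 km
Location D: residuals SEIS06 7.3, SEIS07 26.9, SEIS08 20.0 → max 26.9 km
Only Location A has all residuals ≈ 0.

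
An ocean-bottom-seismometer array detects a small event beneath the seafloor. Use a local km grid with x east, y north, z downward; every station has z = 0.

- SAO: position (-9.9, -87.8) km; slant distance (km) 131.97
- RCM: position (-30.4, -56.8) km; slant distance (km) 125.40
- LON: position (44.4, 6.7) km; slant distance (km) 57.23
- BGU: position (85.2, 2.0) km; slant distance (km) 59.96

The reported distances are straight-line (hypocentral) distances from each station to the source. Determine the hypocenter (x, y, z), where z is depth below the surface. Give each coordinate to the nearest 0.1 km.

Each station gives a sphere (x−x_i)² + (y−y_i)² + z² = d_i² (stations at z=0).
Subtracting the SAO sphere from RCM and LON: z² cancels, leaving linear equations in x and y:
-41.0 x + 62.0 y = -1965.53
108.6 x + 189.0 y = 8350.21
Solving: x ≈ 61.399, y ≈ 8.901 km (keep extra digits for the depth step; rounded: 61.4, 8.9).
Then from the SAO sphere: z² = 131.97² − (x + 9.9)² − (y + 87.8)² with x = 61.399, y = 8.901, so z ≈ 54.603 ≈ 54.6 km.

x ≈ 61.4 km, y ≈ 8.9 km, depth ≈ 54.6 km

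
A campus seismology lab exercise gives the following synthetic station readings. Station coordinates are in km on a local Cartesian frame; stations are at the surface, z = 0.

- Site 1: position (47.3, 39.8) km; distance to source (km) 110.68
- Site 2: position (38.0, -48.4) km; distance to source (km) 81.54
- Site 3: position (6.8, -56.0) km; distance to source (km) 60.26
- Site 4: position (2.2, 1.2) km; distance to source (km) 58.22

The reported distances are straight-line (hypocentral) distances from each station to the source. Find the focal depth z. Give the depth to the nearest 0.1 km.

Each station gives a sphere (x−x_i)² + (y−y_i)² + z² = d_i² (stations at z=0).
Subtracting the Site 1 sphere from Site 2 and Site 3: z² cancels, leaving linear equations in x and y:
-18.6 x − 176.4 y = 5566.52
-81.0 x − 191.6 y = 7979.70
Solving: x ≈ -31.803, y ≈ -28.203 km (keep extra digits for the depth step; rounded: -31.8, -28.2).
Then from the Site 1 sphere: z² = 110.68² − (x − 47.3)² − (y − 39.8)² with x = -31.803, y = -28.203, so z ≈ 36.991 ≈ 37.0 km.

37.0 km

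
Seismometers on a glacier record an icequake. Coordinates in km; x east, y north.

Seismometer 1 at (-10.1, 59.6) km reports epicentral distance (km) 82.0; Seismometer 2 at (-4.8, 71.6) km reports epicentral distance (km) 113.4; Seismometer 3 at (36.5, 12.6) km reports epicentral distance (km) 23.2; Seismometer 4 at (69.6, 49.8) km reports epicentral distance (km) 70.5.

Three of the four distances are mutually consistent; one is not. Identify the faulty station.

Solve using three stations at a time. Using Seismometer 1, Seismometer 3, Seismometer 4 (subtract circle equations pairwise → linear system) gives (x, y) ≈ (32.8, -10.3).
Distances from that point to each station vs reported:
  Seismometer 1: calculated 82.0 vs reported 82.0 → residual 0.0 km
  Seismometer 2: calculated 90.1 vs reported 113.4 → residual 23.3 km
  Seismometer 3: calculated 23.2 vs reported 23.2 → residual 0.0 km
  Seismometer 4: calculated 70.5 vs reported 70.5 → residual 0.0 km
Seismometer 1, Seismometer 3, Seismometer 4 are mutually consistent (residuals ≈ 0); Seismometer 2 is off by 23.3 km.

Seismometer 2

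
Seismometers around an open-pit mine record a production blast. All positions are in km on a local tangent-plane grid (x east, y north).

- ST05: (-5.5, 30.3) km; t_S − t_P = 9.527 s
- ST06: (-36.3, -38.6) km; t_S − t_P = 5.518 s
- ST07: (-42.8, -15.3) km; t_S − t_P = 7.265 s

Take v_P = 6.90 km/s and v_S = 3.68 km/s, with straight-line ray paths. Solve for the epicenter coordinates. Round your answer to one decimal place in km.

Distance from S−P lag: d = Δt · v_P v_S / (v_P − v_S) = Δt · (6.90·3.68)/(6.90−3.68) ≈ 7.8857·Δt.
So d_ST05 = 75.13, d_ST06 = 43.51, d_ST07 = 57.29 km.
Circle about each station: (x + 5.5)² + (y − 30.3)² = 75.13²; (x + 36.3)² + (y + 38.6)² = 43.51²; (x + 42.8)² + (y + 15.3)² = 57.29².
Subtracting pairs of circle equations eliminates x²+y² and gives linear equations (the radical axes):
-61.6 x − 137.8 y = 5610.71
-74.6 x − 91.2 y = 3479.96
Solving the 2×2 system: x ≈ 6.9, y ≈ -43.8 km.
Check against ST05 (with the unrounded x, y): √((x + 5.5)²+(y − 30.3)²) = 75.13 ≈ 75.13 km. ✓

6.9 km east, -43.8 km north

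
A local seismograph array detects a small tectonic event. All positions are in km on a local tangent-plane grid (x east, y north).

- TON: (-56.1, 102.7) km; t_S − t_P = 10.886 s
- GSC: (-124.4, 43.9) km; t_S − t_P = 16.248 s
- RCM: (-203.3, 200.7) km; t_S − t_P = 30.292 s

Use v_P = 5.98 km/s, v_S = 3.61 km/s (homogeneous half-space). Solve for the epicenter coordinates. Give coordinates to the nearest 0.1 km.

Distance from S−P lag: d = Δt · v_P v_S / (v_P − v_S) = Δt · (5.98·3.61)/(5.98−3.61) ≈ 9.1088·Δt.
So d_TON = 99.16, d_GSC = 148.00, d_RCM = 275.92 km.
Circle about each station: (x + 56.1)² + (y − 102.7)² = 99.16²; (x + 124.4)² + (y − 43.9)² = 148.00²; (x + 203.3)² + (y − 200.7)² = 275.92².
Subtracting the TON equation from the GSC and RCM equations removes the quadratic terms:
-136.6 x − 117.6 y = -8363.22
-294.4 x + 196.0 y = 1617.74
Solving the 2×2 system: x ≈ 23.6, y ≈ 43.7 km.

x ≈ 23.6 km, y ≈ 43.7 km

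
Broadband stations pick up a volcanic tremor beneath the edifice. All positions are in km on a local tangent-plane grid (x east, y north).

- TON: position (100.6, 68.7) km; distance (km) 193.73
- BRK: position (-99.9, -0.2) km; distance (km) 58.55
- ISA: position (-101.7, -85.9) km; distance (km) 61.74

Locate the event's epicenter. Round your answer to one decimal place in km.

-58.6 km east, -41.7 km north

Circle about each station: (x − 100.6)² + (y − 68.7)² = 193.73²; (x + 99.9)² + (y + 0.2)² = 58.55²; (x + 101.7)² + (y + 85.9)² = 61.74².
Subtracting pairs of circle equations eliminates x²+y² and gives linear equations (the radical axes):
-401.0 x − 137.8 y = 29243.21
-404.6 x − 309.2 y = 36601.14
Solving the 2×2 system: x ≈ -58.6, y ≈ -41.7 km.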